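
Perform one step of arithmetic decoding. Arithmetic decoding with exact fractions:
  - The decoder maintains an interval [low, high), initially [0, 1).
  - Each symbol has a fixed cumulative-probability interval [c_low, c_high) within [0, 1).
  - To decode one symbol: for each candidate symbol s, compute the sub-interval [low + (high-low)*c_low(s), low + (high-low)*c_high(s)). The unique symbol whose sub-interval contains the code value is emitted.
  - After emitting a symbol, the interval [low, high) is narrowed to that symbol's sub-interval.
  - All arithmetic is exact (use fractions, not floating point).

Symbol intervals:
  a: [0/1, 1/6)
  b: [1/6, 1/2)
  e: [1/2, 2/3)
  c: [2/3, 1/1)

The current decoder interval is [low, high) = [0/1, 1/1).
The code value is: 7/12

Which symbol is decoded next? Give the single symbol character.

Answer: e

Derivation:
Interval width = high − low = 1/1 − 0/1 = 1/1
Scaled code = (code − low) / width = (7/12 − 0/1) / 1/1 = 7/12
  a: [0/1, 1/6) 
  b: [1/6, 1/2) 
  e: [1/2, 2/3) ← scaled code falls here ✓
  c: [2/3, 1/1) 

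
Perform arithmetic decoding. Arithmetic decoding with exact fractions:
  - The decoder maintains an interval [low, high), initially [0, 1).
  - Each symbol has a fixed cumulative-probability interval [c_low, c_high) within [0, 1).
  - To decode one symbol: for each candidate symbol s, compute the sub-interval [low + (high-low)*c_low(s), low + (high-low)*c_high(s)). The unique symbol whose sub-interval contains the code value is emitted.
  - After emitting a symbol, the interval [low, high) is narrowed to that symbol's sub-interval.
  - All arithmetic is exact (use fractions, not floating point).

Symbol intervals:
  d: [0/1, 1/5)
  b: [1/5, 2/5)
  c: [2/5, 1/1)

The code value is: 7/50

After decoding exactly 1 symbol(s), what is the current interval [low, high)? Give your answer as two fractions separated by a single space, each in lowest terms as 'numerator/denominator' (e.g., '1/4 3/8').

Answer: 0/1 1/5

Derivation:
Step 1: interval [0/1, 1/1), width = 1/1 - 0/1 = 1/1
  'd': [0/1 + 1/1*0/1, 0/1 + 1/1*1/5) = [0/1, 1/5) <- contains code 7/50
  'b': [0/1 + 1/1*1/5, 0/1 + 1/1*2/5) = [1/5, 2/5)
  'c': [0/1 + 1/1*2/5, 0/1 + 1/1*1/1) = [2/5, 1/1)
  emit 'd', narrow to [0/1, 1/5)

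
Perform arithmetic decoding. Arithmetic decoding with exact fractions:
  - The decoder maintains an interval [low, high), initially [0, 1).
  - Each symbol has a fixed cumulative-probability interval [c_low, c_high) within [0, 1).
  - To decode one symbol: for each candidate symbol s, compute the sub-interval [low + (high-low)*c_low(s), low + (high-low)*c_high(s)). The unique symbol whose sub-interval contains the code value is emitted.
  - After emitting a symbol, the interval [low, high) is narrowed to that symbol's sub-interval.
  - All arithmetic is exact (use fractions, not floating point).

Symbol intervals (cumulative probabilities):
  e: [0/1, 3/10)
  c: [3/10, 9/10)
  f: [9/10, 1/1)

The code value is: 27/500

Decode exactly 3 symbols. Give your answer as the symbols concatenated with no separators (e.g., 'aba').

Step 1: interval [0/1, 1/1), width = 1/1 - 0/1 = 1/1
  'e': [0/1 + 1/1*0/1, 0/1 + 1/1*3/10) = [0/1, 3/10) <- contains code 27/500
  'c': [0/1 + 1/1*3/10, 0/1 + 1/1*9/10) = [3/10, 9/10)
  'f': [0/1 + 1/1*9/10, 0/1 + 1/1*1/1) = [9/10, 1/1)
  emit 'e', narrow to [0/1, 3/10)
Step 2: interval [0/1, 3/10), width = 3/10 - 0/1 = 3/10
  'e': [0/1 + 3/10*0/1, 0/1 + 3/10*3/10) = [0/1, 9/100) <- contains code 27/500
  'c': [0/1 + 3/10*3/10, 0/1 + 3/10*9/10) = [9/100, 27/100)
  'f': [0/1 + 3/10*9/10, 0/1 + 3/10*1/1) = [27/100, 3/10)
  emit 'e', narrow to [0/1, 9/100)
Step 3: interval [0/1, 9/100), width = 9/100 - 0/1 = 9/100
  'e': [0/1 + 9/100*0/1, 0/1 + 9/100*3/10) = [0/1, 27/1000)
  'c': [0/1 + 9/100*3/10, 0/1 + 9/100*9/10) = [27/1000, 81/1000) <- contains code 27/500
  'f': [0/1 + 9/100*9/10, 0/1 + 9/100*1/1) = [81/1000, 9/100)
  emit 'c', narrow to [27/1000, 81/1000)

Answer: eec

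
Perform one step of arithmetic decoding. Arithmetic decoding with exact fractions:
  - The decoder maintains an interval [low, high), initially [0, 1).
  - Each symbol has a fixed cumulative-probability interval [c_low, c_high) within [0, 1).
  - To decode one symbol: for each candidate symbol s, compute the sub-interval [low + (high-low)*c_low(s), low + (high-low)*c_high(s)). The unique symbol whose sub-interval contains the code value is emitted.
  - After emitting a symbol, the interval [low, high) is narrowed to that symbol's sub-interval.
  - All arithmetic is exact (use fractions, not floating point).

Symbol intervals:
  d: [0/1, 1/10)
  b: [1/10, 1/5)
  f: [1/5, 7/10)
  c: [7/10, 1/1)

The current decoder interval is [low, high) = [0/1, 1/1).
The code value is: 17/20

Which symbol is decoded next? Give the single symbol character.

Answer: c

Derivation:
Interval width = high − low = 1/1 − 0/1 = 1/1
Scaled code = (code − low) / width = (17/20 − 0/1) / 1/1 = 17/20
  d: [0/1, 1/10) 
  b: [1/10, 1/5) 
  f: [1/5, 7/10) 
  c: [7/10, 1/1) ← scaled code falls here ✓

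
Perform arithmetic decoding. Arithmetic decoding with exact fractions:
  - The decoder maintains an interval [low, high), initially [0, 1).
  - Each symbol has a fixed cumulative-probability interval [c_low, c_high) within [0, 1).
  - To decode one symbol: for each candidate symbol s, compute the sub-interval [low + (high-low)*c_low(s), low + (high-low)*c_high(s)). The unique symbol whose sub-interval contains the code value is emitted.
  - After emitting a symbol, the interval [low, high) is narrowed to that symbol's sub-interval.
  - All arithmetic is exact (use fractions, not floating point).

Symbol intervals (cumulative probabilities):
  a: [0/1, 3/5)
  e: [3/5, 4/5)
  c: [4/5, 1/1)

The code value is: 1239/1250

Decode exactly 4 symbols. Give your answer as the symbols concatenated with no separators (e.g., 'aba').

Step 1: interval [0/1, 1/1), width = 1/1 - 0/1 = 1/1
  'a': [0/1 + 1/1*0/1, 0/1 + 1/1*3/5) = [0/1, 3/5)
  'e': [0/1 + 1/1*3/5, 0/1 + 1/1*4/5) = [3/5, 4/5)
  'c': [0/1 + 1/1*4/5, 0/1 + 1/1*1/1) = [4/5, 1/1) <- contains code 1239/1250
  emit 'c', narrow to [4/5, 1/1)
Step 2: interval [4/5, 1/1), width = 1/1 - 4/5 = 1/5
  'a': [4/5 + 1/5*0/1, 4/5 + 1/5*3/5) = [4/5, 23/25)
  'e': [4/5 + 1/5*3/5, 4/5 + 1/5*4/5) = [23/25, 24/25)
  'c': [4/5 + 1/5*4/5, 4/5 + 1/5*1/1) = [24/25, 1/1) <- contains code 1239/1250
  emit 'c', narrow to [24/25, 1/1)
Step 3: interval [24/25, 1/1), width = 1/1 - 24/25 = 1/25
  'a': [24/25 + 1/25*0/1, 24/25 + 1/25*3/5) = [24/25, 123/125)
  'e': [24/25 + 1/25*3/5, 24/25 + 1/25*4/5) = [123/125, 124/125) <- contains code 1239/1250
  'c': [24/25 + 1/25*4/5, 24/25 + 1/25*1/1) = [124/125, 1/1)
  emit 'e', narrow to [123/125, 124/125)
Step 4: interval [123/125, 124/125), width = 124/125 - 123/125 = 1/125
  'a': [123/125 + 1/125*0/1, 123/125 + 1/125*3/5) = [123/125, 618/625)
  'e': [123/125 + 1/125*3/5, 123/125 + 1/125*4/5) = [618/625, 619/625)
  'c': [123/125 + 1/125*4/5, 123/125 + 1/125*1/1) = [619/625, 124/125) <- contains code 1239/1250
  emit 'c', narrow to [619/625, 124/125)

Answer: ccec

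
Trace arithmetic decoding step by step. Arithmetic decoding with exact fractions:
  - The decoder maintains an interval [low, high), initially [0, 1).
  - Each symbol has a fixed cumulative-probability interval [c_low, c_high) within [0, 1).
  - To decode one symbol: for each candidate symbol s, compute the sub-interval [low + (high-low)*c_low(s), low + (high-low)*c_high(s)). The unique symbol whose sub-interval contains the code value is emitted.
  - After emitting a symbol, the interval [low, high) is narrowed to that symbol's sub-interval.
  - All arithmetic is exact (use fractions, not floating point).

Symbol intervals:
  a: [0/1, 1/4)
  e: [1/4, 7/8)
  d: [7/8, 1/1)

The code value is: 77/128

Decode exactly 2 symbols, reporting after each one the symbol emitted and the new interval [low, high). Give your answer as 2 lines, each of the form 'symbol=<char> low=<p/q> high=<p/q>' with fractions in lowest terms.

Step 1: interval [0/1, 1/1), width = 1/1 - 0/1 = 1/1
  'a': [0/1 + 1/1*0/1, 0/1 + 1/1*1/4) = [0/1, 1/4)
  'e': [0/1 + 1/1*1/4, 0/1 + 1/1*7/8) = [1/4, 7/8) <- contains code 77/128
  'd': [0/1 + 1/1*7/8, 0/1 + 1/1*1/1) = [7/8, 1/1)
  emit 'e', narrow to [1/4, 7/8)
Step 2: interval [1/4, 7/8), width = 7/8 - 1/4 = 5/8
  'a': [1/4 + 5/8*0/1, 1/4 + 5/8*1/4) = [1/4, 13/32)
  'e': [1/4 + 5/8*1/4, 1/4 + 5/8*7/8) = [13/32, 51/64) <- contains code 77/128
  'd': [1/4 + 5/8*7/8, 1/4 + 5/8*1/1) = [51/64, 7/8)
  emit 'e', narrow to [13/32, 51/64)

Answer: symbol=e low=1/4 high=7/8
symbol=e low=13/32 high=51/64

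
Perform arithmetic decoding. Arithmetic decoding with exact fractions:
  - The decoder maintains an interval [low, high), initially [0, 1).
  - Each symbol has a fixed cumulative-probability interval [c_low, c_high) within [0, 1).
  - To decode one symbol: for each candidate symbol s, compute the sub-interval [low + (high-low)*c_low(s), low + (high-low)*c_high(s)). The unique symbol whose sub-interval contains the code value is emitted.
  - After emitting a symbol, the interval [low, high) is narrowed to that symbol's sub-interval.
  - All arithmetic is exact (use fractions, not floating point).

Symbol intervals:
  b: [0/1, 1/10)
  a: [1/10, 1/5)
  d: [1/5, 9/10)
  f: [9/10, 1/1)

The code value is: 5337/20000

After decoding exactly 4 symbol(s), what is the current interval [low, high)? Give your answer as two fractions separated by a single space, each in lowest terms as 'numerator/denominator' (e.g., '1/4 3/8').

Answer: 661/2500 2693/10000

Derivation:
Step 1: interval [0/1, 1/1), width = 1/1 - 0/1 = 1/1
  'b': [0/1 + 1/1*0/1, 0/1 + 1/1*1/10) = [0/1, 1/10)
  'a': [0/1 + 1/1*1/10, 0/1 + 1/1*1/5) = [1/10, 1/5)
  'd': [0/1 + 1/1*1/5, 0/1 + 1/1*9/10) = [1/5, 9/10) <- contains code 5337/20000
  'f': [0/1 + 1/1*9/10, 0/1 + 1/1*1/1) = [9/10, 1/1)
  emit 'd', narrow to [1/5, 9/10)
Step 2: interval [1/5, 9/10), width = 9/10 - 1/5 = 7/10
  'b': [1/5 + 7/10*0/1, 1/5 + 7/10*1/10) = [1/5, 27/100) <- contains code 5337/20000
  'a': [1/5 + 7/10*1/10, 1/5 + 7/10*1/5) = [27/100, 17/50)
  'd': [1/5 + 7/10*1/5, 1/5 + 7/10*9/10) = [17/50, 83/100)
  'f': [1/5 + 7/10*9/10, 1/5 + 7/10*1/1) = [83/100, 9/10)
  emit 'b', narrow to [1/5, 27/100)
Step 3: interval [1/5, 27/100), width = 27/100 - 1/5 = 7/100
  'b': [1/5 + 7/100*0/1, 1/5 + 7/100*1/10) = [1/5, 207/1000)
  'a': [1/5 + 7/100*1/10, 1/5 + 7/100*1/5) = [207/1000, 107/500)
  'd': [1/5 + 7/100*1/5, 1/5 + 7/100*9/10) = [107/500, 263/1000)
  'f': [1/5 + 7/100*9/10, 1/5 + 7/100*1/1) = [263/1000, 27/100) <- contains code 5337/20000
  emit 'f', narrow to [263/1000, 27/100)
Step 4: interval [263/1000, 27/100), width = 27/100 - 263/1000 = 7/1000
  'b': [263/1000 + 7/1000*0/1, 263/1000 + 7/1000*1/10) = [263/1000, 2637/10000)
  'a': [263/1000 + 7/1000*1/10, 263/1000 + 7/1000*1/5) = [2637/10000, 661/2500)
  'd': [263/1000 + 7/1000*1/5, 263/1000 + 7/1000*9/10) = [661/2500, 2693/10000) <- contains code 5337/20000
  'f': [263/1000 + 7/1000*9/10, 263/1000 + 7/1000*1/1) = [2693/10000, 27/100)
  emit 'd', narrow to [661/2500, 2693/10000)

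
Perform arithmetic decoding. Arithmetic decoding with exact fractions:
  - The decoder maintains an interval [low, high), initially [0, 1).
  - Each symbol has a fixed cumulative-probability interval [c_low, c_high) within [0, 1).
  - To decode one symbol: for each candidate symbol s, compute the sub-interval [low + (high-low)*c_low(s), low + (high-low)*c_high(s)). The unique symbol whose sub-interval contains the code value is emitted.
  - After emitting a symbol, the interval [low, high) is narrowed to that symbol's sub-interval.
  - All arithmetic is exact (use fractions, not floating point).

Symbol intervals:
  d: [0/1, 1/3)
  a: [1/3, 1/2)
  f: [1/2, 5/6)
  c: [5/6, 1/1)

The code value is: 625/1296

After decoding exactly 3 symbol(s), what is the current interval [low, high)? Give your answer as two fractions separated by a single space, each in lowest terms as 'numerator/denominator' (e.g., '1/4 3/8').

Answer: 13/27 35/72

Derivation:
Step 1: interval [0/1, 1/1), width = 1/1 - 0/1 = 1/1
  'd': [0/1 + 1/1*0/1, 0/1 + 1/1*1/3) = [0/1, 1/3)
  'a': [0/1 + 1/1*1/3, 0/1 + 1/1*1/2) = [1/3, 1/2) <- contains code 625/1296
  'f': [0/1 + 1/1*1/2, 0/1 + 1/1*5/6) = [1/2, 5/6)
  'c': [0/1 + 1/1*5/6, 0/1 + 1/1*1/1) = [5/6, 1/1)
  emit 'a', narrow to [1/3, 1/2)
Step 2: interval [1/3, 1/2), width = 1/2 - 1/3 = 1/6
  'd': [1/3 + 1/6*0/1, 1/3 + 1/6*1/3) = [1/3, 7/18)
  'a': [1/3 + 1/6*1/3, 1/3 + 1/6*1/2) = [7/18, 5/12)
  'f': [1/3 + 1/6*1/2, 1/3 + 1/6*5/6) = [5/12, 17/36)
  'c': [1/3 + 1/6*5/6, 1/3 + 1/6*1/1) = [17/36, 1/2) <- contains code 625/1296
  emit 'c', narrow to [17/36, 1/2)
Step 3: interval [17/36, 1/2), width = 1/2 - 17/36 = 1/36
  'd': [17/36 + 1/36*0/1, 17/36 + 1/36*1/3) = [17/36, 13/27)
  'a': [17/36 + 1/36*1/3, 17/36 + 1/36*1/2) = [13/27, 35/72) <- contains code 625/1296
  'f': [17/36 + 1/36*1/2, 17/36 + 1/36*5/6) = [35/72, 107/216)
  'c': [17/36 + 1/36*5/6, 17/36 + 1/36*1/1) = [107/216, 1/2)
  emit 'a', narrow to [13/27, 35/72)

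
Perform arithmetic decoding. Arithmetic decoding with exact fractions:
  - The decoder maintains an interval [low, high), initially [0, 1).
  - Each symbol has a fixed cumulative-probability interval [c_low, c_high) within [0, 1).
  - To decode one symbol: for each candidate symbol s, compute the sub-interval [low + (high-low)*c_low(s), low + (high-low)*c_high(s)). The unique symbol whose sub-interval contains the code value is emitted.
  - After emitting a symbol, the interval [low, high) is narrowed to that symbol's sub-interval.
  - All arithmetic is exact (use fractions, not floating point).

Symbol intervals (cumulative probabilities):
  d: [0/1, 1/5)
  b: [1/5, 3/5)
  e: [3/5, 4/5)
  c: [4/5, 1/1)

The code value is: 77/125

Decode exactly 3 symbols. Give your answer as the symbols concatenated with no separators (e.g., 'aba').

Step 1: interval [0/1, 1/1), width = 1/1 - 0/1 = 1/1
  'd': [0/1 + 1/1*0/1, 0/1 + 1/1*1/5) = [0/1, 1/5)
  'b': [0/1 + 1/1*1/5, 0/1 + 1/1*3/5) = [1/5, 3/5)
  'e': [0/1 + 1/1*3/5, 0/1 + 1/1*4/5) = [3/5, 4/5) <- contains code 77/125
  'c': [0/1 + 1/1*4/5, 0/1 + 1/1*1/1) = [4/5, 1/1)
  emit 'e', narrow to [3/5, 4/5)
Step 2: interval [3/5, 4/5), width = 4/5 - 3/5 = 1/5
  'd': [3/5 + 1/5*0/1, 3/5 + 1/5*1/5) = [3/5, 16/25) <- contains code 77/125
  'b': [3/5 + 1/5*1/5, 3/5 + 1/5*3/5) = [16/25, 18/25)
  'e': [3/5 + 1/5*3/5, 3/5 + 1/5*4/5) = [18/25, 19/25)
  'c': [3/5 + 1/5*4/5, 3/5 + 1/5*1/1) = [19/25, 4/5)
  emit 'd', narrow to [3/5, 16/25)
Step 3: interval [3/5, 16/25), width = 16/25 - 3/5 = 1/25
  'd': [3/5 + 1/25*0/1, 3/5 + 1/25*1/5) = [3/5, 76/125)
  'b': [3/5 + 1/25*1/5, 3/5 + 1/25*3/5) = [76/125, 78/125) <- contains code 77/125
  'e': [3/5 + 1/25*3/5, 3/5 + 1/25*4/5) = [78/125, 79/125)
  'c': [3/5 + 1/25*4/5, 3/5 + 1/25*1/1) = [79/125, 16/25)
  emit 'b', narrow to [76/125, 78/125)

Answer: edb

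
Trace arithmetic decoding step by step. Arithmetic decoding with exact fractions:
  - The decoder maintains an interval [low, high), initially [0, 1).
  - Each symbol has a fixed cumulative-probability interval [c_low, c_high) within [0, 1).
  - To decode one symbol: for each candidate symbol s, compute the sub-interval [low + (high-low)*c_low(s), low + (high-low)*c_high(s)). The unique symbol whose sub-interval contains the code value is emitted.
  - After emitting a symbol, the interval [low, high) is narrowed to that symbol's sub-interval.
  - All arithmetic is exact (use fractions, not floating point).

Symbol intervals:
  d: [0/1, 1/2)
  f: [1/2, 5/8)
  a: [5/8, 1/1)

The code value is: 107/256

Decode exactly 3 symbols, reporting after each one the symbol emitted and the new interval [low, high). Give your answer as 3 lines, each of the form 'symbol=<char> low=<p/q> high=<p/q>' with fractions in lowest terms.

Answer: symbol=d low=0/1 high=1/2
symbol=a low=5/16 high=1/2
symbol=f low=13/32 high=55/128

Derivation:
Step 1: interval [0/1, 1/1), width = 1/1 - 0/1 = 1/1
  'd': [0/1 + 1/1*0/1, 0/1 + 1/1*1/2) = [0/1, 1/2) <- contains code 107/256
  'f': [0/1 + 1/1*1/2, 0/1 + 1/1*5/8) = [1/2, 5/8)
  'a': [0/1 + 1/1*5/8, 0/1 + 1/1*1/1) = [5/8, 1/1)
  emit 'd', narrow to [0/1, 1/2)
Step 2: interval [0/1, 1/2), width = 1/2 - 0/1 = 1/2
  'd': [0/1 + 1/2*0/1, 0/1 + 1/2*1/2) = [0/1, 1/4)
  'f': [0/1 + 1/2*1/2, 0/1 + 1/2*5/8) = [1/4, 5/16)
  'a': [0/1 + 1/2*5/8, 0/1 + 1/2*1/1) = [5/16, 1/2) <- contains code 107/256
  emit 'a', narrow to [5/16, 1/2)
Step 3: interval [5/16, 1/2), width = 1/2 - 5/16 = 3/16
  'd': [5/16 + 3/16*0/1, 5/16 + 3/16*1/2) = [5/16, 13/32)
  'f': [5/16 + 3/16*1/2, 5/16 + 3/16*5/8) = [13/32, 55/128) <- contains code 107/256
  'a': [5/16 + 3/16*5/8, 5/16 + 3/16*1/1) = [55/128, 1/2)
  emit 'f', narrow to [13/32, 55/128)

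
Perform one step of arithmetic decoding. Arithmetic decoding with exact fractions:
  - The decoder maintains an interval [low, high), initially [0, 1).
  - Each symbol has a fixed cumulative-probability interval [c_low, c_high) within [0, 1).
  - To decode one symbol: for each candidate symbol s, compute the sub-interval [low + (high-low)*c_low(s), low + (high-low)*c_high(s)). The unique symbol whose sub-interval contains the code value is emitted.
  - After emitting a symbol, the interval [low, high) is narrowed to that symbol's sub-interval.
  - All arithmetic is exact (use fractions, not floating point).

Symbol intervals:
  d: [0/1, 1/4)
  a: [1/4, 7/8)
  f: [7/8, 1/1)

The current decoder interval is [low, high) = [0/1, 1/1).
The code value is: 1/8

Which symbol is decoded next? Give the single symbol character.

Interval width = high − low = 1/1 − 0/1 = 1/1
Scaled code = (code − low) / width = (1/8 − 0/1) / 1/1 = 1/8
  d: [0/1, 1/4) ← scaled code falls here ✓
  a: [1/4, 7/8) 
  f: [7/8, 1/1) 

Answer: d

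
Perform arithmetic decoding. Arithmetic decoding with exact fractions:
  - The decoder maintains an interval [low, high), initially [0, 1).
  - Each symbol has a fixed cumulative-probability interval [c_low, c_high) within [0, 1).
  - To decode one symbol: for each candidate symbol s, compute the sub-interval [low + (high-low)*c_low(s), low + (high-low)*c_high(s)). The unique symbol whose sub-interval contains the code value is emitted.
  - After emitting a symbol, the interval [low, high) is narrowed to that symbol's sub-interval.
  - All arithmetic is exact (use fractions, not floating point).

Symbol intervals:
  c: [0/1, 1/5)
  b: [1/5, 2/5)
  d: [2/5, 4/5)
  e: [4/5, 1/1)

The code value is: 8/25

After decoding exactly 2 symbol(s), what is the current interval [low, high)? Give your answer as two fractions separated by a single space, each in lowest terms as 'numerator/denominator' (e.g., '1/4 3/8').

Step 1: interval [0/1, 1/1), width = 1/1 - 0/1 = 1/1
  'c': [0/1 + 1/1*0/1, 0/1 + 1/1*1/5) = [0/1, 1/5)
  'b': [0/1 + 1/1*1/5, 0/1 + 1/1*2/5) = [1/5, 2/5) <- contains code 8/25
  'd': [0/1 + 1/1*2/5, 0/1 + 1/1*4/5) = [2/5, 4/5)
  'e': [0/1 + 1/1*4/5, 0/1 + 1/1*1/1) = [4/5, 1/1)
  emit 'b', narrow to [1/5, 2/5)
Step 2: interval [1/5, 2/5), width = 2/5 - 1/5 = 1/5
  'c': [1/5 + 1/5*0/1, 1/5 + 1/5*1/5) = [1/5, 6/25)
  'b': [1/5 + 1/5*1/5, 1/5 + 1/5*2/5) = [6/25, 7/25)
  'd': [1/5 + 1/5*2/5, 1/5 + 1/5*4/5) = [7/25, 9/25) <- contains code 8/25
  'e': [1/5 + 1/5*4/5, 1/5 + 1/5*1/1) = [9/25, 2/5)
  emit 'd', narrow to [7/25, 9/25)

Answer: 7/25 9/25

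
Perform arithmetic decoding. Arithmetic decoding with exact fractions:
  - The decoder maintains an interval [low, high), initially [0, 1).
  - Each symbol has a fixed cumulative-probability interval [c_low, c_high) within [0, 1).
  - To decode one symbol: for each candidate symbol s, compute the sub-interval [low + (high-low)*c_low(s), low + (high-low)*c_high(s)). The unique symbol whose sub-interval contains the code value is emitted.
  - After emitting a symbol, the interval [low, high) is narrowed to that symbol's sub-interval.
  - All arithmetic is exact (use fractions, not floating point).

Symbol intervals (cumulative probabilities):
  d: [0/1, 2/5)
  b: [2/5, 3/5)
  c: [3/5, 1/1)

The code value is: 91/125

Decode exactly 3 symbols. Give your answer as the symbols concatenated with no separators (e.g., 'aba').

Answer: cdc

Derivation:
Step 1: interval [0/1, 1/1), width = 1/1 - 0/1 = 1/1
  'd': [0/1 + 1/1*0/1, 0/1 + 1/1*2/5) = [0/1, 2/5)
  'b': [0/1 + 1/1*2/5, 0/1 + 1/1*3/5) = [2/5, 3/5)
  'c': [0/1 + 1/1*3/5, 0/1 + 1/1*1/1) = [3/5, 1/1) <- contains code 91/125
  emit 'c', narrow to [3/5, 1/1)
Step 2: interval [3/5, 1/1), width = 1/1 - 3/5 = 2/5
  'd': [3/5 + 2/5*0/1, 3/5 + 2/5*2/5) = [3/5, 19/25) <- contains code 91/125
  'b': [3/5 + 2/5*2/5, 3/5 + 2/5*3/5) = [19/25, 21/25)
  'c': [3/5 + 2/5*3/5, 3/5 + 2/5*1/1) = [21/25, 1/1)
  emit 'd', narrow to [3/5, 19/25)
Step 3: interval [3/5, 19/25), width = 19/25 - 3/5 = 4/25
  'd': [3/5 + 4/25*0/1, 3/5 + 4/25*2/5) = [3/5, 83/125)
  'b': [3/5 + 4/25*2/5, 3/5 + 4/25*3/5) = [83/125, 87/125)
  'c': [3/5 + 4/25*3/5, 3/5 + 4/25*1/1) = [87/125, 19/25) <- contains code 91/125
  emit 'c', narrow to [87/125, 19/25)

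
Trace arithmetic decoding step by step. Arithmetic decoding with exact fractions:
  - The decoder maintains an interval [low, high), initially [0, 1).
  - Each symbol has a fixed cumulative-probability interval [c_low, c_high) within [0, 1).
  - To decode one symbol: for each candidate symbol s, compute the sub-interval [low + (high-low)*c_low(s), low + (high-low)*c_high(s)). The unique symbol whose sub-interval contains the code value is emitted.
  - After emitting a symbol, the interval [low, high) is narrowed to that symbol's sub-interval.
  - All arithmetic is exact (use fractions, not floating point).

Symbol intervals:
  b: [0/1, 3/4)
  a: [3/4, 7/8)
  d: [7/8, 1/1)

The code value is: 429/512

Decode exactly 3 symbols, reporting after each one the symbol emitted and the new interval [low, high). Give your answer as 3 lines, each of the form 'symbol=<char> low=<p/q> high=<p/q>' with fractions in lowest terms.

Answer: symbol=a low=3/4 high=7/8
symbol=b low=3/4 high=27/32
symbol=d low=213/256 high=27/32

Derivation:
Step 1: interval [0/1, 1/1), width = 1/1 - 0/1 = 1/1
  'b': [0/1 + 1/1*0/1, 0/1 + 1/1*3/4) = [0/1, 3/4)
  'a': [0/1 + 1/1*3/4, 0/1 + 1/1*7/8) = [3/4, 7/8) <- contains code 429/512
  'd': [0/1 + 1/1*7/8, 0/1 + 1/1*1/1) = [7/8, 1/1)
  emit 'a', narrow to [3/4, 7/8)
Step 2: interval [3/4, 7/8), width = 7/8 - 3/4 = 1/8
  'b': [3/4 + 1/8*0/1, 3/4 + 1/8*3/4) = [3/4, 27/32) <- contains code 429/512
  'a': [3/4 + 1/8*3/4, 3/4 + 1/8*7/8) = [27/32, 55/64)
  'd': [3/4 + 1/8*7/8, 3/4 + 1/8*1/1) = [55/64, 7/8)
  emit 'b', narrow to [3/4, 27/32)
Step 3: interval [3/4, 27/32), width = 27/32 - 3/4 = 3/32
  'b': [3/4 + 3/32*0/1, 3/4 + 3/32*3/4) = [3/4, 105/128)
  'a': [3/4 + 3/32*3/4, 3/4 + 3/32*7/8) = [105/128, 213/256)
  'd': [3/4 + 3/32*7/8, 3/4 + 3/32*1/1) = [213/256, 27/32) <- contains code 429/512
  emit 'd', narrow to [213/256, 27/32)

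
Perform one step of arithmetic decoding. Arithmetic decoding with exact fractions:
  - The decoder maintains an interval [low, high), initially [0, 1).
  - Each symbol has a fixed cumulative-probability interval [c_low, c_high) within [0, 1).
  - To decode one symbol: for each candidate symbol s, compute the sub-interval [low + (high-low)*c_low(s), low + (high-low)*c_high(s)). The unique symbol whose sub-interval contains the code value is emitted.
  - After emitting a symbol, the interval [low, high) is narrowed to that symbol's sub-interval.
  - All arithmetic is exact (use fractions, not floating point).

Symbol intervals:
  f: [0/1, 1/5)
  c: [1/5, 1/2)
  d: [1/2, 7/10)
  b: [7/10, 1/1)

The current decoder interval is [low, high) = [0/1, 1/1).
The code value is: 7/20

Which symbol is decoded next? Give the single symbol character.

Interval width = high − low = 1/1 − 0/1 = 1/1
Scaled code = (code − low) / width = (7/20 − 0/1) / 1/1 = 7/20
  f: [0/1, 1/5) 
  c: [1/5, 1/2) ← scaled code falls here ✓
  d: [1/2, 7/10) 
  b: [7/10, 1/1) 

Answer: c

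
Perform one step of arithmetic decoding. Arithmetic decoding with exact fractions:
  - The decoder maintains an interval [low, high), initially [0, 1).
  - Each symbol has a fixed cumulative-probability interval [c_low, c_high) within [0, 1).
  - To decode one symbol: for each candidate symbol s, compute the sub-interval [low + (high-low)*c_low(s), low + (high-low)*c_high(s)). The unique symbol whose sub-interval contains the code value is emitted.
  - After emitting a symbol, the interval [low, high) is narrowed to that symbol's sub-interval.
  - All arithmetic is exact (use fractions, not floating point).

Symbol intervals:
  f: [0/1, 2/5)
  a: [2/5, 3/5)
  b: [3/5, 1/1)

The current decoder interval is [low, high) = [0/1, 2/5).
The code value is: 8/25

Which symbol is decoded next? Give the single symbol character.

Answer: b

Derivation:
Interval width = high − low = 2/5 − 0/1 = 2/5
Scaled code = (code − low) / width = (8/25 − 0/1) / 2/5 = 4/5
  f: [0/1, 2/5) 
  a: [2/5, 3/5) 
  b: [3/5, 1/1) ← scaled code falls here ✓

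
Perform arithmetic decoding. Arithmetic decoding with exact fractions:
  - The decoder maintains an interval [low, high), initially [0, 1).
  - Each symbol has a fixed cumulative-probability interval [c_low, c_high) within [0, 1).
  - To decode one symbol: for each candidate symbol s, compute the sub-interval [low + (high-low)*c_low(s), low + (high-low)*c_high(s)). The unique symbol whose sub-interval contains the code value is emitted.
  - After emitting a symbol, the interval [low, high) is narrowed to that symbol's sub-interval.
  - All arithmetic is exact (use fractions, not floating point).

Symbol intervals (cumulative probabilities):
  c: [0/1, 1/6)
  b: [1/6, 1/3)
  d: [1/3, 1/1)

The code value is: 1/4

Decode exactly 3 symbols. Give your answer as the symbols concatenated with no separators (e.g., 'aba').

Step 1: interval [0/1, 1/1), width = 1/1 - 0/1 = 1/1
  'c': [0/1 + 1/1*0/1, 0/1 + 1/1*1/6) = [0/1, 1/6)
  'b': [0/1 + 1/1*1/6, 0/1 + 1/1*1/3) = [1/6, 1/3) <- contains code 1/4
  'd': [0/1 + 1/1*1/3, 0/1 + 1/1*1/1) = [1/3, 1/1)
  emit 'b', narrow to [1/6, 1/3)
Step 2: interval [1/6, 1/3), width = 1/3 - 1/6 = 1/6
  'c': [1/6 + 1/6*0/1, 1/6 + 1/6*1/6) = [1/6, 7/36)
  'b': [1/6 + 1/6*1/6, 1/6 + 1/6*1/3) = [7/36, 2/9)
  'd': [1/6 + 1/6*1/3, 1/6 + 1/6*1/1) = [2/9, 1/3) <- contains code 1/4
  emit 'd', narrow to [2/9, 1/3)
Step 3: interval [2/9, 1/3), width = 1/3 - 2/9 = 1/9
  'c': [2/9 + 1/9*0/1, 2/9 + 1/9*1/6) = [2/9, 13/54)
  'b': [2/9 + 1/9*1/6, 2/9 + 1/9*1/3) = [13/54, 7/27) <- contains code 1/4
  'd': [2/9 + 1/9*1/3, 2/9 + 1/9*1/1) = [7/27, 1/3)
  emit 'b', narrow to [13/54, 7/27)

Answer: bdb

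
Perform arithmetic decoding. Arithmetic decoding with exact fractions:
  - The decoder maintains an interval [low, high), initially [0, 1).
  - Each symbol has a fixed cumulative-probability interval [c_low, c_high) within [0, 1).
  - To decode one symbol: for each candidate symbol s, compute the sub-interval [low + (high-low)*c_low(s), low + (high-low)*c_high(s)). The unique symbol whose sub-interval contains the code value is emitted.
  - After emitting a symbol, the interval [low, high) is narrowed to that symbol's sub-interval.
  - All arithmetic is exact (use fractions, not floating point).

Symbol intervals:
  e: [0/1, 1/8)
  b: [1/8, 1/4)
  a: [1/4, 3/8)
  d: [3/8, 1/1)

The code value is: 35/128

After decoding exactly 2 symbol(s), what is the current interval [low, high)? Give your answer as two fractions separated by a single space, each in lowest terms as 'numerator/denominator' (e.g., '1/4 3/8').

Step 1: interval [0/1, 1/1), width = 1/1 - 0/1 = 1/1
  'e': [0/1 + 1/1*0/1, 0/1 + 1/1*1/8) = [0/1, 1/8)
  'b': [0/1 + 1/1*1/8, 0/1 + 1/1*1/4) = [1/8, 1/4)
  'a': [0/1 + 1/1*1/4, 0/1 + 1/1*3/8) = [1/4, 3/8) <- contains code 35/128
  'd': [0/1 + 1/1*3/8, 0/1 + 1/1*1/1) = [3/8, 1/1)
  emit 'a', narrow to [1/4, 3/8)
Step 2: interval [1/4, 3/8), width = 3/8 - 1/4 = 1/8
  'e': [1/4 + 1/8*0/1, 1/4 + 1/8*1/8) = [1/4, 17/64)
  'b': [1/4 + 1/8*1/8, 1/4 + 1/8*1/4) = [17/64, 9/32) <- contains code 35/128
  'a': [1/4 + 1/8*1/4, 1/4 + 1/8*3/8) = [9/32, 19/64)
  'd': [1/4 + 1/8*3/8, 1/4 + 1/8*1/1) = [19/64, 3/8)
  emit 'b', narrow to [17/64, 9/32)

Answer: 17/64 9/32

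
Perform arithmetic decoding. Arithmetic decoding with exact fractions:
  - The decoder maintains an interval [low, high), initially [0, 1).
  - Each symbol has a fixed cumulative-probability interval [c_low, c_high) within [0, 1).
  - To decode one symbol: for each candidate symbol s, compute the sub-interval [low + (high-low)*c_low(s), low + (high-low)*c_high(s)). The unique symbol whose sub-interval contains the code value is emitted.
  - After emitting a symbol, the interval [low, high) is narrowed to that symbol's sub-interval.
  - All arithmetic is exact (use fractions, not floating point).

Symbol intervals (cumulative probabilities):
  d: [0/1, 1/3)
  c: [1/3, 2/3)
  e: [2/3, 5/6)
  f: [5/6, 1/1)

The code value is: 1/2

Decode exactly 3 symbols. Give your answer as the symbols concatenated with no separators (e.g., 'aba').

Answer: ccc

Derivation:
Step 1: interval [0/1, 1/1), width = 1/1 - 0/1 = 1/1
  'd': [0/1 + 1/1*0/1, 0/1 + 1/1*1/3) = [0/1, 1/3)
  'c': [0/1 + 1/1*1/3, 0/1 + 1/1*2/3) = [1/3, 2/3) <- contains code 1/2
  'e': [0/1 + 1/1*2/3, 0/1 + 1/1*5/6) = [2/3, 5/6)
  'f': [0/1 + 1/1*5/6, 0/1 + 1/1*1/1) = [5/6, 1/1)
  emit 'c', narrow to [1/3, 2/3)
Step 2: interval [1/3, 2/3), width = 2/3 - 1/3 = 1/3
  'd': [1/3 + 1/3*0/1, 1/3 + 1/3*1/3) = [1/3, 4/9)
  'c': [1/3 + 1/3*1/3, 1/3 + 1/3*2/3) = [4/9, 5/9) <- contains code 1/2
  'e': [1/3 + 1/3*2/3, 1/3 + 1/3*5/6) = [5/9, 11/18)
  'f': [1/3 + 1/3*5/6, 1/3 + 1/3*1/1) = [11/18, 2/3)
  emit 'c', narrow to [4/9, 5/9)
Step 3: interval [4/9, 5/9), width = 5/9 - 4/9 = 1/9
  'd': [4/9 + 1/9*0/1, 4/9 + 1/9*1/3) = [4/9, 13/27)
  'c': [4/9 + 1/9*1/3, 4/9 + 1/9*2/3) = [13/27, 14/27) <- contains code 1/2
  'e': [4/9 + 1/9*2/3, 4/9 + 1/9*5/6) = [14/27, 29/54)
  'f': [4/9 + 1/9*5/6, 4/9 + 1/9*1/1) = [29/54, 5/9)
  emit 'c', narrow to [13/27, 14/27)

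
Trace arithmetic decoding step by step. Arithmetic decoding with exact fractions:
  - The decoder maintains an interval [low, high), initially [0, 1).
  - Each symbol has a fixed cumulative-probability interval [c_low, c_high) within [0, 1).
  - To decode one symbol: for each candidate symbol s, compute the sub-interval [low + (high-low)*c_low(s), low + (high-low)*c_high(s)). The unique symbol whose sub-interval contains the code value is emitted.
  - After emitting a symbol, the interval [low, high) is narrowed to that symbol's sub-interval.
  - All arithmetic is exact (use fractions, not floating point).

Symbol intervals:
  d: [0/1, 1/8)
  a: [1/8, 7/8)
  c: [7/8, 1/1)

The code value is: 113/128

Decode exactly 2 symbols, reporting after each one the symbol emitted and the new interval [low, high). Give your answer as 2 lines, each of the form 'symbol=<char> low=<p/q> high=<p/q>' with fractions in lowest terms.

Step 1: interval [0/1, 1/1), width = 1/1 - 0/1 = 1/1
  'd': [0/1 + 1/1*0/1, 0/1 + 1/1*1/8) = [0/1, 1/8)
  'a': [0/1 + 1/1*1/8, 0/1 + 1/1*7/8) = [1/8, 7/8)
  'c': [0/1 + 1/1*7/8, 0/1 + 1/1*1/1) = [7/8, 1/1) <- contains code 113/128
  emit 'c', narrow to [7/8, 1/1)
Step 2: interval [7/8, 1/1), width = 1/1 - 7/8 = 1/8
  'd': [7/8 + 1/8*0/1, 7/8 + 1/8*1/8) = [7/8, 57/64) <- contains code 113/128
  'a': [7/8 + 1/8*1/8, 7/8 + 1/8*7/8) = [57/64, 63/64)
  'c': [7/8 + 1/8*7/8, 7/8 + 1/8*1/1) = [63/64, 1/1)
  emit 'd', narrow to [7/8, 57/64)

Answer: symbol=c low=7/8 high=1/1
symbol=d low=7/8 high=57/64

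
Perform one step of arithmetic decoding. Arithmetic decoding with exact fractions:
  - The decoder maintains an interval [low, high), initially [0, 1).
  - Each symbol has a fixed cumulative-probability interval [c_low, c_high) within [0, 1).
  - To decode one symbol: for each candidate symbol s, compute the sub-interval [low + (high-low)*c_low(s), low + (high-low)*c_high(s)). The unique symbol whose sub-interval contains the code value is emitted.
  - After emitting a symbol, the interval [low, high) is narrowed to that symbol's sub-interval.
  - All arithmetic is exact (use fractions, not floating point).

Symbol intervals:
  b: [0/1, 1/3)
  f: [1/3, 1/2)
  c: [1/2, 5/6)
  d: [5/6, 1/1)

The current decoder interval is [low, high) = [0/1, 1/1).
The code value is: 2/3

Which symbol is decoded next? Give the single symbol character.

Interval width = high − low = 1/1 − 0/1 = 1/1
Scaled code = (code − low) / width = (2/3 − 0/1) / 1/1 = 2/3
  b: [0/1, 1/3) 
  f: [1/3, 1/2) 
  c: [1/2, 5/6) ← scaled code falls here ✓
  d: [5/6, 1/1) 

Answer: c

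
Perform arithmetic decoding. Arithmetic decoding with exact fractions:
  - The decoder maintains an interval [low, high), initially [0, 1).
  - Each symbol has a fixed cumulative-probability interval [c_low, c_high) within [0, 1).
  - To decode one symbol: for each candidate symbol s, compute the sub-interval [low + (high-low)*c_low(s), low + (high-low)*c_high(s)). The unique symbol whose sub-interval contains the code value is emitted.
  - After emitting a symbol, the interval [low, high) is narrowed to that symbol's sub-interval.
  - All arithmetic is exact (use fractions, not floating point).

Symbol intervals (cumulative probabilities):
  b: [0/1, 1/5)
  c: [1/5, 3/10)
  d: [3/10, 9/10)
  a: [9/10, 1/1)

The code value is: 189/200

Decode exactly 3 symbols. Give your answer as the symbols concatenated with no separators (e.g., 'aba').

Step 1: interval [0/1, 1/1), width = 1/1 - 0/1 = 1/1
  'b': [0/1 + 1/1*0/1, 0/1 + 1/1*1/5) = [0/1, 1/5)
  'c': [0/1 + 1/1*1/5, 0/1 + 1/1*3/10) = [1/5, 3/10)
  'd': [0/1 + 1/1*3/10, 0/1 + 1/1*9/10) = [3/10, 9/10)
  'a': [0/1 + 1/1*9/10, 0/1 + 1/1*1/1) = [9/10, 1/1) <- contains code 189/200
  emit 'a', narrow to [9/10, 1/1)
Step 2: interval [9/10, 1/1), width = 1/1 - 9/10 = 1/10
  'b': [9/10 + 1/10*0/1, 9/10 + 1/10*1/5) = [9/10, 23/25)
  'c': [9/10 + 1/10*1/5, 9/10 + 1/10*3/10) = [23/25, 93/100)
  'd': [9/10 + 1/10*3/10, 9/10 + 1/10*9/10) = [93/100, 99/100) <- contains code 189/200
  'a': [9/10 + 1/10*9/10, 9/10 + 1/10*1/1) = [99/100, 1/1)
  emit 'd', narrow to [93/100, 99/100)
Step 3: interval [93/100, 99/100), width = 99/100 - 93/100 = 3/50
  'b': [93/100 + 3/50*0/1, 93/100 + 3/50*1/5) = [93/100, 471/500)
  'c': [93/100 + 3/50*1/5, 93/100 + 3/50*3/10) = [471/500, 237/250) <- contains code 189/200
  'd': [93/100 + 3/50*3/10, 93/100 + 3/50*9/10) = [237/250, 123/125)
  'a': [93/100 + 3/50*9/10, 93/100 + 3/50*1/1) = [123/125, 99/100)
  emit 'c', narrow to [471/500, 237/250)

Answer: adc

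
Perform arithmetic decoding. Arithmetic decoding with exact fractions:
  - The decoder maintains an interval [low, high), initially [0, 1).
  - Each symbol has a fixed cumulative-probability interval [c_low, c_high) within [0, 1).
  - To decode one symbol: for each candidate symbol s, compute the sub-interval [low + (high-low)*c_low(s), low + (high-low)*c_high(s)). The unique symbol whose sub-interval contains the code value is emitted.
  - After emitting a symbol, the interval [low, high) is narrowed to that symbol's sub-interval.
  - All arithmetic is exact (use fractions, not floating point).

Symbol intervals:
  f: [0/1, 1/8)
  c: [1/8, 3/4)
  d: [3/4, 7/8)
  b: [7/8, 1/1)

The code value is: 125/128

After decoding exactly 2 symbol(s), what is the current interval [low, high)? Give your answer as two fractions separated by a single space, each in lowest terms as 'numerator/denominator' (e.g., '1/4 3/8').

Step 1: interval [0/1, 1/1), width = 1/1 - 0/1 = 1/1
  'f': [0/1 + 1/1*0/1, 0/1 + 1/1*1/8) = [0/1, 1/8)
  'c': [0/1 + 1/1*1/8, 0/1 + 1/1*3/4) = [1/8, 3/4)
  'd': [0/1 + 1/1*3/4, 0/1 + 1/1*7/8) = [3/4, 7/8)
  'b': [0/1 + 1/1*7/8, 0/1 + 1/1*1/1) = [7/8, 1/1) <- contains code 125/128
  emit 'b', narrow to [7/8, 1/1)
Step 2: interval [7/8, 1/1), width = 1/1 - 7/8 = 1/8
  'f': [7/8 + 1/8*0/1, 7/8 + 1/8*1/8) = [7/8, 57/64)
  'c': [7/8 + 1/8*1/8, 7/8 + 1/8*3/4) = [57/64, 31/32)
  'd': [7/8 + 1/8*3/4, 7/8 + 1/8*7/8) = [31/32, 63/64) <- contains code 125/128
  'b': [7/8 + 1/8*7/8, 7/8 + 1/8*1/1) = [63/64, 1/1)
  emit 'd', narrow to [31/32, 63/64)

Answer: 31/32 63/64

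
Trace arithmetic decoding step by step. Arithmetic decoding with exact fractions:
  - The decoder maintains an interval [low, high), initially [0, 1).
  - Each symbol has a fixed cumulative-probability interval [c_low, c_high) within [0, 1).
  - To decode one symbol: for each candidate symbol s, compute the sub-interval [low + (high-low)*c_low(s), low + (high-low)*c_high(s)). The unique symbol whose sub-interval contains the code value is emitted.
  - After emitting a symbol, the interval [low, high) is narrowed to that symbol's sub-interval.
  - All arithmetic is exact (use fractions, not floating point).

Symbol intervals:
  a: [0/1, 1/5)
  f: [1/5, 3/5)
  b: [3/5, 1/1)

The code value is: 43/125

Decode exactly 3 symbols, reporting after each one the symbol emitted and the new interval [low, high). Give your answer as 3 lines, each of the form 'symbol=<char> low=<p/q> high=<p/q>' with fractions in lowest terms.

Answer: symbol=f low=1/5 high=3/5
symbol=f low=7/25 high=11/25
symbol=f low=39/125 high=47/125

Derivation:
Step 1: interval [0/1, 1/1), width = 1/1 - 0/1 = 1/1
  'a': [0/1 + 1/1*0/1, 0/1 + 1/1*1/5) = [0/1, 1/5)
  'f': [0/1 + 1/1*1/5, 0/1 + 1/1*3/5) = [1/5, 3/5) <- contains code 43/125
  'b': [0/1 + 1/1*3/5, 0/1 + 1/1*1/1) = [3/5, 1/1)
  emit 'f', narrow to [1/5, 3/5)
Step 2: interval [1/5, 3/5), width = 3/5 - 1/5 = 2/5
  'a': [1/5 + 2/5*0/1, 1/5 + 2/5*1/5) = [1/5, 7/25)
  'f': [1/5 + 2/5*1/5, 1/5 + 2/5*3/5) = [7/25, 11/25) <- contains code 43/125
  'b': [1/5 + 2/5*3/5, 1/5 + 2/5*1/1) = [11/25, 3/5)
  emit 'f', narrow to [7/25, 11/25)
Step 3: interval [7/25, 11/25), width = 11/25 - 7/25 = 4/25
  'a': [7/25 + 4/25*0/1, 7/25 + 4/25*1/5) = [7/25, 39/125)
  'f': [7/25 + 4/25*1/5, 7/25 + 4/25*3/5) = [39/125, 47/125) <- contains code 43/125
  'b': [7/25 + 4/25*3/5, 7/25 + 4/25*1/1) = [47/125, 11/25)
  emit 'f', narrow to [39/125, 47/125)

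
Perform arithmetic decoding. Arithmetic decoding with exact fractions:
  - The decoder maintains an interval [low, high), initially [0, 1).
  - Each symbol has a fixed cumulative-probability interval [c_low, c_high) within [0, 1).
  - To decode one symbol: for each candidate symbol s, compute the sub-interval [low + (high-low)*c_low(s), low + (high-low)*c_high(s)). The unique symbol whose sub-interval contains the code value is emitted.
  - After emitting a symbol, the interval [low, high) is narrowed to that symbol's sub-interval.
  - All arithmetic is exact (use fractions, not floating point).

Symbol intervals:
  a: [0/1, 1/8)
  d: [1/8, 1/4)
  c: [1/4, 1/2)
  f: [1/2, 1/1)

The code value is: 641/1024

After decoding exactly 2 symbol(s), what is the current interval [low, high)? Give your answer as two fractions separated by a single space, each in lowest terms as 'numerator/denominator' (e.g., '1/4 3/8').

Step 1: interval [0/1, 1/1), width = 1/1 - 0/1 = 1/1
  'a': [0/1 + 1/1*0/1, 0/1 + 1/1*1/8) = [0/1, 1/8)
  'd': [0/1 + 1/1*1/8, 0/1 + 1/1*1/4) = [1/8, 1/4)
  'c': [0/1 + 1/1*1/4, 0/1 + 1/1*1/2) = [1/4, 1/2)
  'f': [0/1 + 1/1*1/2, 0/1 + 1/1*1/1) = [1/2, 1/1) <- contains code 641/1024
  emit 'f', narrow to [1/2, 1/1)
Step 2: interval [1/2, 1/1), width = 1/1 - 1/2 = 1/2
  'a': [1/2 + 1/2*0/1, 1/2 + 1/2*1/8) = [1/2, 9/16)
  'd': [1/2 + 1/2*1/8, 1/2 + 1/2*1/4) = [9/16, 5/8)
  'c': [1/2 + 1/2*1/4, 1/2 + 1/2*1/2) = [5/8, 3/4) <- contains code 641/1024
  'f': [1/2 + 1/2*1/2, 1/2 + 1/2*1/1) = [3/4, 1/1)
  emit 'c', narrow to [5/8, 3/4)

Answer: 5/8 3/4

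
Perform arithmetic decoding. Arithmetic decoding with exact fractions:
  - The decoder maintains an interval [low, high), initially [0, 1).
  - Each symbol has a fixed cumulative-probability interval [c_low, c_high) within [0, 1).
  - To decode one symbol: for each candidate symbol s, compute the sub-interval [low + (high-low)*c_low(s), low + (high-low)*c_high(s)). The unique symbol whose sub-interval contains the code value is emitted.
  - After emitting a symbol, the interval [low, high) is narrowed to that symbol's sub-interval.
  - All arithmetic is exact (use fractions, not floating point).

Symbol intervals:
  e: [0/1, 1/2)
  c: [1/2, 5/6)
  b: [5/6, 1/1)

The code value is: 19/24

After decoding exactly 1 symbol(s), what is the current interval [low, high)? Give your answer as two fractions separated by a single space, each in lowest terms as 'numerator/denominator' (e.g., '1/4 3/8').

Answer: 1/2 5/6

Derivation:
Step 1: interval [0/1, 1/1), width = 1/1 - 0/1 = 1/1
  'e': [0/1 + 1/1*0/1, 0/1 + 1/1*1/2) = [0/1, 1/2)
  'c': [0/1 + 1/1*1/2, 0/1 + 1/1*5/6) = [1/2, 5/6) <- contains code 19/24
  'b': [0/1 + 1/1*5/6, 0/1 + 1/1*1/1) = [5/6, 1/1)
  emit 'c', narrow to [1/2, 5/6)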